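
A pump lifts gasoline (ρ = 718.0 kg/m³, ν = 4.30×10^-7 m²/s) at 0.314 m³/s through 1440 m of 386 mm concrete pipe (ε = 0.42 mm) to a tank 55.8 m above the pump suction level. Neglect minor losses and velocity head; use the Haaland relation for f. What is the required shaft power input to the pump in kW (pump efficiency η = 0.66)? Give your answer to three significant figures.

P_shaft ≈ 280 kW

V = 4Q/(πD²) = 2.683 m/s; Re = 2.41×10^6; ε/D = 0.00109; f = 0.02019
h_f = f(L/D)V²/2g = 27.64 m
Total head H = z + h_f = 55.8 + 27.64 = 83.44 m
P_hyd = ρgQH = 718.0·9.81·0.314·83.44 = 184.5 kW
P_shaft = P_hyd/η = 184.5/0.66 = 279.6 kW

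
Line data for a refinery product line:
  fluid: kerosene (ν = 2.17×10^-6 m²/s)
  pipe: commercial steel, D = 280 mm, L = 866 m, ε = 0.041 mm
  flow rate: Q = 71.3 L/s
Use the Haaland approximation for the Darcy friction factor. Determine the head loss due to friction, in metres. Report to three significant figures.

V = 4Q/(πD²) = 4·0.0713/(π·0.280²) = 1.158 m/s
Re = VD/ν = 1.158·0.280/2.17×10^-6 = 1.49×10^5 → turbulent
ε/D = 0.041/280 = 1.46×10^-4
Haaland: f = 0.01727
h_f = f(L/D)V²/(2g) = 0.01727·(866/0.280)·1.158²/(2·9.81) = 3.649 m

h_f ≈ 3.65 m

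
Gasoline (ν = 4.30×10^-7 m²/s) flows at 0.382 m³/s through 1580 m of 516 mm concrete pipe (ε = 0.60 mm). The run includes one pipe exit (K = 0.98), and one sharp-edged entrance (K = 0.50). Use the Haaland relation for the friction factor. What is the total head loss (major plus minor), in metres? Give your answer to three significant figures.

H_L ≈ 10.9 m

V = 4Q/(πD²) = 1.827 m/s; V²/2g = 0.1701 m
Re = 2.19×10^6, ε/D = 0.00116 → f = 0.02053 (Haaland)
Major: h_f = f(L/D)·V²/2g = 0.02053·3062·0.1701 = 10.69 m
Minor: ΣK = 1.48; h_m = ΣK·V²/2g = 0.2517 m
Total H_L = 10.69 + 0.2517 = 10.94 m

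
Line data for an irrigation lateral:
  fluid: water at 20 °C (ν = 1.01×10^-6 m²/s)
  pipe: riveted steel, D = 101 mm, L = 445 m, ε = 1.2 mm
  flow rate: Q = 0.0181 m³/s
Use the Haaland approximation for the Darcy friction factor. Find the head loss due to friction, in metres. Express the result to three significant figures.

h_f ≈ 46.4 m

V = 4Q/(πD²) = 4·0.0181/(π·0.101²) = 2.259 m/s
Re = VD/ν = 2.259·0.101/1.01×10^-6 = 2.26×10^5 → turbulent
ε/D = 1.2/101 = 0.0119
Haaland: f = 0.04052
h_f = f(L/D)V²/(2g) = 0.04052·(445/0.101)·2.259²/(2·9.81) = 46.44 m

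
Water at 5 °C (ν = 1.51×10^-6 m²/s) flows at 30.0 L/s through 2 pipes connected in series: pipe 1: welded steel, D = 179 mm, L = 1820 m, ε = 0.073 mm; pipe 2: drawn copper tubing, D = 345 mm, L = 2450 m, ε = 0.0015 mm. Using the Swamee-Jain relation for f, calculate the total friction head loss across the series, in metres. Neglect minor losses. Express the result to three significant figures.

H ≈ 14.8 m

Pipe 1: V = 1.192 m/s, Re = 1.41×10^5, ε/D = 4.08×10^-4, f = 0.01914, h_1 = f(L/D)V²/2g = 14.10 m
Pipe 2: V = 0.3209 m/s, Re = 7.33×10^4, ε/D = 4.35×10^-6, f = 0.01910, h_2 = f(L/D)V²/2g = 0.7121 m
Series → Q common, losses add: H = Σh = 14.81 m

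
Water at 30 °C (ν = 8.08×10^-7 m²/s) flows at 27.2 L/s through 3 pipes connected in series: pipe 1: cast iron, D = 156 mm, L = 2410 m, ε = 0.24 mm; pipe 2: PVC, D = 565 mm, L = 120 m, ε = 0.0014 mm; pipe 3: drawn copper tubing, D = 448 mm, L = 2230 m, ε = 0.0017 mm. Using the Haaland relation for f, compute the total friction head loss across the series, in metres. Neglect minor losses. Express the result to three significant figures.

Pipe 1: V = 1.423 m/s, Re = 2.75×10^5, ε/D = 0.00154, f = 0.02260, h_1 = f(L/D)V²/2g = 36.04 m
Pipe 2: V = 0.1085 m/s, Re = 7.59×10^4, ε/D = 2.48×10^-6, f = 0.01891, h_2 = f(L/D)V²/2g = 0.002409 m
Pipe 3: V = 0.1726 m/s, Re = 9.57×10^4, ε/D = 3.79×10^-6, f = 0.01800, h_3 = f(L/D)V²/2g = 0.1360 m
Series → Q common, losses add: H = Σh = 36.18 m

H ≈ 36.2 m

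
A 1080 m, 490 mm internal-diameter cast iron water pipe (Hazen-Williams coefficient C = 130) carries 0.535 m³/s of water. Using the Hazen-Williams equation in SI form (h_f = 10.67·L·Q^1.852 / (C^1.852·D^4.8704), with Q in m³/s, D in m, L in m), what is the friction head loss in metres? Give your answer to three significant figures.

h_f = 10.67·1080·0.535^1.852 / (130^1.852·0.490^4.8704) = 14.20 m

h_f ≈ 14.2 m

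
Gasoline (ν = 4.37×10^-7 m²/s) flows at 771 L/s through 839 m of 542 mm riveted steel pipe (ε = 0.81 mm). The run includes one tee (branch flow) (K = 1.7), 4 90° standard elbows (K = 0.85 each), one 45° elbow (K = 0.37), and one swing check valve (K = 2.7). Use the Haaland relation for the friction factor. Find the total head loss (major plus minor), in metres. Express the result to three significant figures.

V = 4Q/(πD²) = 3.342 m/s; V²/2g = 0.5692 m
Re = 4.14×10^6, ε/D = 0.00149 → f = 0.02180 (Haaland)
Major: h_f = f(L/D)·V²/2g = 0.02180·1548·0.5692 = 19.21 m
Minor: ΣK = 8.17; h_m = ΣK·V²/2g = 4.650 m
Total H_L = 19.21 + 4.650 = 23.86 m

H_L ≈ 23.9 m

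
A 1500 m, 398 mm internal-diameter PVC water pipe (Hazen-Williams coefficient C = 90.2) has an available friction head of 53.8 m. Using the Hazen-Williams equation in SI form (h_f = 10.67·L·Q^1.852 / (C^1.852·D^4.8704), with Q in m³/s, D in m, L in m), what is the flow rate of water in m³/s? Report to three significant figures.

Q ≈ 0.369 m³/s

Rearranging: Q = [h_f·C^1.852·D^4.8704 / (10.67·L)]^(1/1.852)
Q = [53.8·90.2^1.852·0.398^4.8704 / (10.67·1500)]^0.540 = 0.3693 m³/s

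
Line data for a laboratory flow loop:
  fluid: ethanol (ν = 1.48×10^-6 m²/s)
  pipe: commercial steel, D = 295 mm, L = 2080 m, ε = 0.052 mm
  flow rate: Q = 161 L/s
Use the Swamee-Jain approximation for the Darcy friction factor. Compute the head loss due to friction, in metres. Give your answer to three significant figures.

V = 4Q/(πD²) = 4·0.161/(π·0.295²) = 2.356 m/s
Re = VD/ν = 2.356·0.295/1.48×10^-6 = 4.70×10^5 → turbulent
ε/D = 0.052/295 = 1.76×10^-4
Swamee-Jain: f = 0.01537
h_f = f(L/D)V²/(2g) = 0.01537·(2080/0.295)·2.356²/(2·9.81) = 30.65 m

h_f ≈ 30.7 m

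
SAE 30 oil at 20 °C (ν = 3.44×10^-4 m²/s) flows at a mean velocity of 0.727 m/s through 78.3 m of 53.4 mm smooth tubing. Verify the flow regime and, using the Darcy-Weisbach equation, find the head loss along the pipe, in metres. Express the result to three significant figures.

Re = VD/ν = 0.727·0.05340/3.44×10^-4 = 113 → laminar (Re < 2300)
f = 64/Re = 0.5671
h_f = f(L/D)V²/(2g) = 0.5671·(78.3/0.05340)·0.727²/(2·9.81) = 22.40 m

h_f ≈ 22.4 m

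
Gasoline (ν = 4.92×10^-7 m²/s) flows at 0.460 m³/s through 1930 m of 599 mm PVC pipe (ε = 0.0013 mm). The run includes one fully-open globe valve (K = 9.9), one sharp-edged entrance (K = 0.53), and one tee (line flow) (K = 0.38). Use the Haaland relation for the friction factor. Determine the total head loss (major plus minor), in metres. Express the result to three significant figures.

V = 4Q/(πD²) = 1.632 m/s; V²/2g = 0.1358 m
Re = 1.99×10^6, ε/D = 2.17×10^-6 → f = 0.01041 (Haaland)
Major: h_f = f(L/D)·V²/2g = 0.01041·3222·0.1358 = 4.556 m
Minor: ΣK = 10.8; h_m = ΣK·V²/2g = 1.468 m
Total H_L = 4.556 + 1.468 = 6.024 m

H_L ≈ 6.02 m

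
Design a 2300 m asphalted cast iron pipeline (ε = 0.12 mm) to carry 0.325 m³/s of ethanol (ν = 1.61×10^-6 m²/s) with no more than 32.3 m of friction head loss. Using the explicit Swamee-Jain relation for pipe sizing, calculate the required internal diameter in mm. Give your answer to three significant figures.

Swamee-Jain (Type III): D = 0.66·[ε^1.25·(LQ²/(gh_f))^4.75 + ν·Q^9.4·(L/(gh_f))^5.2]^0.04
LQ²/(gh_f) = 0.7667; L/(gh_f) = 7.259
Term 1 = ε^1.25·(…)^4.75 = 3.56×10^-6; Term 2 = ν·Q^9.4·(…)^5.2 = 1.24×10^-6
D = 0.66·(3.56×10^-6 + 1.24×10^-6)^0.04 = 0.4044 m = 404 mm
Check: V = 2.53 m/s, Re = 6.36×10^5, f = 0.01610, h_f = 29.9 m ≈ 32.3 m ✓

D ≈ 404 mm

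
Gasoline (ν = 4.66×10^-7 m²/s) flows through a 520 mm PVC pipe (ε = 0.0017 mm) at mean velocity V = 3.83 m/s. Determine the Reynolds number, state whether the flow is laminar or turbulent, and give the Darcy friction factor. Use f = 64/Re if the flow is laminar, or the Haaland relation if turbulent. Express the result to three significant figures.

Re = VD/ν = 3.830·0.520/4.66×10^-7 = 4.27×10^6
Re > 4000 → turbulent; ε/D = 3.27×10^-6
Haaland: f = 0.009356

Re ≈ 4.27×10^6; turbulent; f ≈ 0.00936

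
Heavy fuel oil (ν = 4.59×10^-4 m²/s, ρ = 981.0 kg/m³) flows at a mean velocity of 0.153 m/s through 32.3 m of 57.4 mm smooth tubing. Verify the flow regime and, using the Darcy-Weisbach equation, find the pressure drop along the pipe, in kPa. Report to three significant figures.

Δp ≈ 21.6 kPa

Re = VD/ν = 0.153·0.05740/4.59×10^-4 = 19.1 → laminar (Re < 2300)
f = 64/Re = 3.345
h_f = f(L/D)V²/(2g) = 3.345·(32.3/0.05740)·0.153²/(2·9.81) = 2.246 m
Δp = ρg·h_f = 981.0·9.81·2.246 = 21.61 kPa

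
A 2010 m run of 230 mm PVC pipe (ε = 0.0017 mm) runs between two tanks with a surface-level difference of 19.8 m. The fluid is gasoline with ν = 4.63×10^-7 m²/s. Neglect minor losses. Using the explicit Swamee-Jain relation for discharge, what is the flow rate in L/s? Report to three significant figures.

Q ≈ 80.3 L/s

Swamee-Jain (Type II): Q = -0.965·√(gD⁵h_f/L)·ln[ε/(3.7D) + √(3.17ν²L/(gD³h_f))]
√(gD⁵h_f/L) = √(9.81·0.230⁵·19.8/2010) = 0.007887
ε/(3.7D) = 2.00×10^-6; √(3.17ν²L/(gD³h_f)) = 2.40×10^-5
Q = -0.965·0.007887·ln(2.604×10^-5) = 0.08034 m³/s
Check: V = 1.93 m/s, Re = 9.61×10^5, f = 0.01187, h_f = 19.8 m ≈ 19.8 m ✓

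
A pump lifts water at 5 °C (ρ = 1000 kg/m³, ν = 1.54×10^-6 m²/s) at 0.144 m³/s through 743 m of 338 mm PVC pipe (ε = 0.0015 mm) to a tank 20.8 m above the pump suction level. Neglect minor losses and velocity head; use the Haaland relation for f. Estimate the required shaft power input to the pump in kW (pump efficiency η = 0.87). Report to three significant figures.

V = 4Q/(πD²) = 1.605 m/s; Re = 3.52×10^5; ε/D = 4.44×10^-6; f = 0.01396
h_f = f(L/D)V²/2g = 4.028 m
Total head H = z + h_f = 20.8 + 4.028 = 24.83 m
P_hyd = ρgQH = 1000·9.81·0.144·24.83 = 35.07 kW
P_shaft = P_hyd/η = 35.07/0.87 = 40.31 kW

P_shaft ≈ 40.3 kW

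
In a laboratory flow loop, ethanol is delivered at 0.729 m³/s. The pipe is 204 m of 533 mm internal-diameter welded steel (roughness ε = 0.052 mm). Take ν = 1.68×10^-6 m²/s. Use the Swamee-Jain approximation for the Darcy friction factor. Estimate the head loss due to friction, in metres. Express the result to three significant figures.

h_f ≈ 2.80 m

V = 4Q/(πD²) = 4·0.729/(π·0.533²) = 3.267 m/s
Re = VD/ν = 3.267·0.533/1.68×10^-6 = 1.04×10^6 → turbulent
ε/D = 0.052/533 = 9.76×10^-5
Swamee-Jain: f = 0.01343
h_f = f(L/D)V²/(2g) = 0.01343·(204/0.533)·3.267²/(2·9.81) = 2.797 m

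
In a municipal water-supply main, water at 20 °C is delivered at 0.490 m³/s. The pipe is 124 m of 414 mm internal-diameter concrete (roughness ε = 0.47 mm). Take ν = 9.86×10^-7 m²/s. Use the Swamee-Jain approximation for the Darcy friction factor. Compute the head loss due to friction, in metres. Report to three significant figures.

V = 4Q/(πD²) = 4·0.490/(π·0.414²) = 3.640 m/s
Re = VD/ν = 3.640·0.414/9.86×10^-7 = 1.53×10^6 → turbulent
ε/D = 0.47/414 = 0.00114
Swamee-Jain: f = 0.02051
h_f = f(L/D)V²/(2g) = 0.02051·(124/0.414)·3.640²/(2·9.81) = 4.148 m

h_f ≈ 4.15 m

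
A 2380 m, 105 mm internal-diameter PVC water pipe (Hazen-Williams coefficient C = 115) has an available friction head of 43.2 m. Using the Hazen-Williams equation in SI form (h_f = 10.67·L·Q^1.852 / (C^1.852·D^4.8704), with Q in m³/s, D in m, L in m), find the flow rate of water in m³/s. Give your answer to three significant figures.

Rearranging: Q = [h_f·C^1.852·D^4.8704 / (10.67·L)]^(1/1.852)
Q = [43.2·115^1.852·0.105^4.8704 / (10.67·2380)]^0.540 = 0.009802 m³/s

Q ≈ 0.00980 m³/s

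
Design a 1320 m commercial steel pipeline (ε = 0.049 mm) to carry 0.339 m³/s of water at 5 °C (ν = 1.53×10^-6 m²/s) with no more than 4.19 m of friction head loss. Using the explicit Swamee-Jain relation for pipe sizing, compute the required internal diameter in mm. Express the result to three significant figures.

Swamee-Jain (Type III): D = 0.66·[ε^1.25·(LQ²/(gh_f))^4.75 + ν·Q^9.4·(L/(gh_f))^5.2]^0.04
LQ²/(gh_f) = 3.691; L/(gh_f) = 32.11
Term 1 = ε^1.25·(…)^4.75 = 0.00202; Term 2 = ν·Q^9.4·(…)^5.2 = 0.00401
D = 0.66·(0.00202 + 0.00401)^0.04 = 0.5380 m = 538 mm
Check: V = 1.49 m/s, Re = 5.24×10^5, f = 0.01428, h_f = 3.97 m ≈ 4.19 m ✓

D ≈ 538 mm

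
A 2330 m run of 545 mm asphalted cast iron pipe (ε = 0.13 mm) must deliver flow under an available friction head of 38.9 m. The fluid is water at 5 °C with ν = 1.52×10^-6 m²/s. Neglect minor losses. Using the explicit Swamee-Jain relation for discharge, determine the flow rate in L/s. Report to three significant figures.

Q ≈ 807 L/s

Swamee-Jain (Type II): Q = -0.965·√(gD⁵h_f/L)·ln[ε/(3.7D) + √(3.17ν²L/(gD³h_f))]
√(gD⁵h_f/L) = √(9.81·0.545⁵·38.9/2330) = 0.08874
ε/(3.7D) = 6.45×10^-5; √(3.17ν²L/(gD³h_f)) = 1.66×10^-5
Q = -0.965·0.08874·ln(8.109×10^-5) = 0.8067 m³/s
Check: V = 3.46 m/s, Re = 1.24×10^6, f = 0.01502, h_f = 39.1 m ≈ 38.9 m ✓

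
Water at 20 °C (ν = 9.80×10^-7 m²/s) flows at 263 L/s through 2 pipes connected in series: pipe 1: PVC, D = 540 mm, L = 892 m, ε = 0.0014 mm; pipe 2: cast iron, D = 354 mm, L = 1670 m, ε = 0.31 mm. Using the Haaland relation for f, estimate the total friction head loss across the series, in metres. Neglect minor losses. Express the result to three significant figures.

H ≈ 34.6 m

Pipe 1: V = 1.148 m/s, Re = 6.33×10^5, ε/D = 2.59×10^-6, f = 0.01256, h_1 = f(L/D)V²/2g = 1.395 m
Pipe 2: V = 2.672 m/s, Re = 9.65×10^5, ε/D = 8.76×10^-4, f = 0.01936, h_2 = f(L/D)V²/2g = 33.23 m
Series → Q common, losses add: H = Σh = 34.63 m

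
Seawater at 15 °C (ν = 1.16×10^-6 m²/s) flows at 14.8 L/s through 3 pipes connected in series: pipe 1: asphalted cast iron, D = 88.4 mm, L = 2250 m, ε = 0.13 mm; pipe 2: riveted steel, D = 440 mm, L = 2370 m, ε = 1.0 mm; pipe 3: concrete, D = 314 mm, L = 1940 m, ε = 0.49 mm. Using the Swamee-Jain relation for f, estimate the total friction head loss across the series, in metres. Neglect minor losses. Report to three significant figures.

H ≈ 174 m

Pipe 1: V = 2.411 m/s, Re = 1.84×10^5, ε/D = 0.00147, f = 0.02297, h_1 = f(L/D)V²/2g = 173.3 m
Pipe 2: V = 0.09733 m/s, Re = 3.69×10^4, ε/D = 0.00227, f = 0.02825, h_2 = f(L/D)V²/2g = 0.07347 m
Pipe 3: V = 0.1911 m/s, Re = 5.17×10^4, ε/D = 0.00156, f = 0.02560, h_3 = f(L/D)V²/2g = 0.2945 m
Series → Q common, losses add: H = Σh = 173.7 m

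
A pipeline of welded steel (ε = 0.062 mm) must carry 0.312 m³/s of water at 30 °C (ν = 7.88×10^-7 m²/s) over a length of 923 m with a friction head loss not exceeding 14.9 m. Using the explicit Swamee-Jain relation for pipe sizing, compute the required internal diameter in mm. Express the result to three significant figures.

Swamee-Jain (Type III): D = 0.66·[ε^1.25·(LQ²/(gh_f))^4.75 + ν·Q^9.4·(L/(gh_f))^5.2]^0.04
LQ²/(gh_f) = 0.6147; L/(gh_f) = 6.315
Term 1 = ε^1.25·(…)^4.75 = 5.45×10^-7; Term 2 = ν·Q^9.4·(…)^5.2 = 2.01×10^-7
D = 0.66·(5.45×10^-7 + 2.01×10^-7)^0.04 = 0.3754 m = 375 mm
Check: V = 2.82 m/s, Re = 1.34×10^6, f = 0.01413, h_f = 14.1 m ≈ 14.9 m ✓

D ≈ 375 mm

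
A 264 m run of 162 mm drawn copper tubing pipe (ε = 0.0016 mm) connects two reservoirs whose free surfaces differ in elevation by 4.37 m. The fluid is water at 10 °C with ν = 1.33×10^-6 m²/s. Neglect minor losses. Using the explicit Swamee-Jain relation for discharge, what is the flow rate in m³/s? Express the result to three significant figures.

Swamee-Jain (Type II): Q = -0.965·√(gD⁵h_f/L)·ln[ε/(3.7D) + √(3.17ν²L/(gD³h_f))]
√(gD⁵h_f/L) = √(9.81·0.162⁵·4.37/264) = 0.004257
ε/(3.7D) = 2.67×10^-6; √(3.17ν²L/(gD³h_f)) = 9.01×10^-5
Q = -0.965·0.004257·ln(9.279×10^-5) = 0.03814 m³/s
Check: V = 1.85 m/s, Re = 2.25×10^5, f = 0.01527, h_f = 4.34 m ≈ 4.37 m ✓

Q ≈ 0.0381 m³/s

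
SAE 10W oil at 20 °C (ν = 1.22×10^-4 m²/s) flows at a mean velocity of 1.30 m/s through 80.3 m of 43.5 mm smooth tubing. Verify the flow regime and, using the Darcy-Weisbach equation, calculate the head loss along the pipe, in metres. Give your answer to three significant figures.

h_f ≈ 22.0 m

Re = VD/ν = 1.30·0.04350/1.22×10^-4 = 464 → laminar (Re < 2300)
f = 64/Re = 0.1381
h_f = f(L/D)V²/(2g) = 0.1381·(80.3/0.04350)·1.30²/(2·9.81) = 21.95 m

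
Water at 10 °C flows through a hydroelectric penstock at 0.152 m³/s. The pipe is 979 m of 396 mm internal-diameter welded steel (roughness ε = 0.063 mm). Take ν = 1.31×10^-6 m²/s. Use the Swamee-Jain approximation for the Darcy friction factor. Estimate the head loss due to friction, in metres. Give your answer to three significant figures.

V = 4Q/(πD²) = 4·0.152/(π·0.396²) = 1.234 m/s
Re = VD/ν = 1.234·0.396/1.31×10^-6 = 3.73×10^5 → turbulent
ε/D = 0.063/396 = 1.59×10^-4
Swamee-Jain: f = 0.01557
h_f = f(L/D)V²/(2g) = 0.01557·(979/0.396)·1.234²/(2·9.81) = 2.989 m

h_f ≈ 2.99 m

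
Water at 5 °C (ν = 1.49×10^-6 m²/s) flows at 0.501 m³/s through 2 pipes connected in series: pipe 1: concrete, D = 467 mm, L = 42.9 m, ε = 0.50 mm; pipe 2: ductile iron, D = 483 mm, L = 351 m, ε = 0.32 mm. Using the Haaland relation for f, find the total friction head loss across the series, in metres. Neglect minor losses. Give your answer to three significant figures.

H ≈ 5.87 m

Pipe 1: V = 2.925 m/s, Re = 9.17×10^5, ε/D = 0.00107, f = 0.02028, h_1 = f(L/D)V²/2g = 0.8124 m
Pipe 2: V = 2.734 m/s, Re = 8.86×10^5, ε/D = 6.63×10^-4, f = 0.01825, h_2 = f(L/D)V²/2g = 5.053 m
Series → Q common, losses add: H = Σh = 5.865 m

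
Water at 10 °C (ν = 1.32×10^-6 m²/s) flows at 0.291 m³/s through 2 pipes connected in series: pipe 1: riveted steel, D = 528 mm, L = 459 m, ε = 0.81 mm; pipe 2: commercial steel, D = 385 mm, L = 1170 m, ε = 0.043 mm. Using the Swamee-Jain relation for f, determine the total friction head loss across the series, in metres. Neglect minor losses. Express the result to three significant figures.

H ≈ 15.4 m

Pipe 1: V = 1.329 m/s, Re = 5.32×10^5, ε/D = 0.00153, f = 0.02238, h_1 = f(L/D)V²/2g = 1.752 m
Pipe 2: V = 2.500 m/s, Re = 7.29×10^5, ε/D = 1.12×10^-4, f = 0.01405, h_2 = f(L/D)V²/2g = 13.60 m
Series → Q common, losses add: H = Σh = 15.35 m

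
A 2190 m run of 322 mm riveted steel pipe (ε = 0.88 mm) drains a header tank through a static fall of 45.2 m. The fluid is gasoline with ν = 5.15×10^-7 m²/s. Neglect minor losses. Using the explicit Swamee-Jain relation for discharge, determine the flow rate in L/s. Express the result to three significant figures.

Swamee-Jain (Type II): Q = -0.965·√(gD⁵h_f/L)·ln[ε/(3.7D) + √(3.17ν²L/(gD³h_f))]
√(gD⁵h_f/L) = √(9.81·0.322⁵·45.2/2190) = 0.02647
ε/(3.7D) = 7.39×10^-4; √(3.17ν²L/(gD³h_f)) = 1.12×10^-5
Q = -0.965·0.02647·ln(7.498×10^-4) = 0.1838 m³/s
Check: V = 2.26 m/s, Re = 1.41×10^6, f = 0.02565, h_f = 45.3 m ≈ 45.2 m ✓

Q ≈ 184 L/s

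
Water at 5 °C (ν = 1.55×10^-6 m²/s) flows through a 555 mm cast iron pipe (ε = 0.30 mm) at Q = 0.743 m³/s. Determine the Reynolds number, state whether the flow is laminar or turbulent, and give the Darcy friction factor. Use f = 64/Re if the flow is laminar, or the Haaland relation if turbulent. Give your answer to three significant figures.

V = 4Q/(πD²) = 3.071 m/s
Re = VD/ν = 3.071·0.555/1.55×10^-6 = 1.10×10^6
Re > 4000 → turbulent; ε/D = 5.41×10^-4
Haaland: f = 0.01741

Re ≈ 1.10×10^6; turbulent; f ≈ 0.0174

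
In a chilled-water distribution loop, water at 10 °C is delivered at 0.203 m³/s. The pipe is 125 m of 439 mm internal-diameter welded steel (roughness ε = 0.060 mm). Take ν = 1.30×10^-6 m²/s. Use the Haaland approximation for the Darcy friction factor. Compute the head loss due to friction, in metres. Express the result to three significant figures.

h_f ≈ 0.387 m

V = 4Q/(πD²) = 4·0.203/(π·0.439²) = 1.341 m/s
Re = VD/ν = 1.341·0.439/1.30×10^-6 = 4.53×10^5 → turbulent
ε/D = 0.060/439 = 1.37×10^-4
Haaland: f = 0.01481
h_f = f(L/D)V²/(2g) = 0.01481·(125/0.439)·1.341²/(2·9.81) = 0.3867 m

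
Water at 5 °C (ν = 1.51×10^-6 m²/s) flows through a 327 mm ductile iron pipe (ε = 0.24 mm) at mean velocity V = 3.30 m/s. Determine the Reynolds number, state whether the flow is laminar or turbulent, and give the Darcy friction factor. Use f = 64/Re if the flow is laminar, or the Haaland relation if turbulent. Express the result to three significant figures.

Re ≈ 7.15×10^5; turbulent; f ≈ 0.0187

Re = VD/ν = 3.300·0.327/1.51×10^-6 = 7.15×10^5
Re > 4000 → turbulent; ε/D = 7.34×10^-4
Haaland: f = 0.01873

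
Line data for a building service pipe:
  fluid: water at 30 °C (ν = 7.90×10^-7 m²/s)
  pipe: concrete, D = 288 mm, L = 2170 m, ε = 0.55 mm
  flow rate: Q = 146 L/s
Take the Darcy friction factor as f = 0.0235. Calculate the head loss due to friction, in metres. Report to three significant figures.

h_f ≈ 45.3 m

V = 4Q/(πD²) = 4·0.146/(π·0.288²) = 2.241 m/s
h_f = f(L/D)V²/(2g) = 0.02350·(2170/0.288)·2.241²/(2·9.81) = 45.33 m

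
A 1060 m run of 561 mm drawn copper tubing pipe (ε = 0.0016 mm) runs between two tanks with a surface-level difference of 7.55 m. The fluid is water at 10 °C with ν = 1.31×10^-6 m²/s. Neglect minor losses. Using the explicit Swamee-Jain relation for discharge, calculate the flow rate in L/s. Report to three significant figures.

Q ≈ 645 L/s

Swamee-Jain (Type II): Q = -0.965·√(gD⁵h_f/L)·ln[ε/(3.7D) + √(3.17ν²L/(gD³h_f))]
√(gD⁵h_f/L) = √(9.81·0.561⁵·7.55/1060) = 0.06231
ε/(3.7D) = 7.71×10^-7; √(3.17ν²L/(gD³h_f)) = 2.10×10^-5
Q = -0.965·0.06231·ln(2.177×10^-5) = 0.6455 m³/s
Check: V = 2.61 m/s, Re = 1.12×10^6, f = 0.01147, h_f = 7.53 m ≈ 7.55 m ✓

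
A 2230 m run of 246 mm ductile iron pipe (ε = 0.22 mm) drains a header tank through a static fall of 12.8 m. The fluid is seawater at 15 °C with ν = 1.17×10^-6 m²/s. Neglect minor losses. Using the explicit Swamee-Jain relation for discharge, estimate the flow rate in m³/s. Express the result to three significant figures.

Swamee-Jain (Type II): Q = -0.965·√(gD⁵h_f/L)·ln[ε/(3.7D) + √(3.17ν²L/(gD³h_f))]
√(gD⁵h_f/L) = √(9.81·0.246⁵·12.8/2230) = 0.007122
ε/(3.7D) = 2.42×10^-4; √(3.17ν²L/(gD³h_f)) = 7.19×10^-5
Q = -0.965·0.007122·ln(3.137×10^-4) = 0.05545 m³/s
Check: V = 1.17 m/s, Re = 2.45×10^5, f = 0.02051, h_f = 12.9 m ≈ 12.8 m ✓

Q ≈ 0.0554 m³/s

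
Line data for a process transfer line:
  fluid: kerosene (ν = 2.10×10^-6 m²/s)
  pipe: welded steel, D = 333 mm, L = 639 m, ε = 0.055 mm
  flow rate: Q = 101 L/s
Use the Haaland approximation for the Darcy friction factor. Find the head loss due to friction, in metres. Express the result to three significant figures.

V = 4Q/(πD²) = 4·0.101/(π·0.333²) = 1.160 m/s
Re = VD/ν = 1.160·0.333/2.10×10^-6 = 1.84×10^5 → turbulent
ε/D = 0.055/333 = 1.65×10^-4
Haaland: f = 0.01684
h_f = f(L/D)V²/(2g) = 0.01684·(639/0.333)·1.160²/(2·9.81) = 2.215 m

h_f ≈ 2.22 m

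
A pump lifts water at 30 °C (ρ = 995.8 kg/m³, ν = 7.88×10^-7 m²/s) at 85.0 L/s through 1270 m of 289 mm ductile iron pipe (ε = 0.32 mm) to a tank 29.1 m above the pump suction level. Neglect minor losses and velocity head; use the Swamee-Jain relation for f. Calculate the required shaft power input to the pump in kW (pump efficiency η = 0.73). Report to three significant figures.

V = 4Q/(πD²) = 1.296 m/s; Re = 4.75×10^5; ε/D = 0.00111; f = 0.02084
h_f = f(L/D)V²/2g = 7.837 m
Total head H = z + h_f = 29.1 + 7.837 = 36.94 m
P_hyd = ρgQH = 995.8·9.81·0.0850·36.94 = 30.67 kW
P_shaft = P_hyd/η = 30.67/0.73 = 42.01 kW

P_shaft ≈ 42.0 kW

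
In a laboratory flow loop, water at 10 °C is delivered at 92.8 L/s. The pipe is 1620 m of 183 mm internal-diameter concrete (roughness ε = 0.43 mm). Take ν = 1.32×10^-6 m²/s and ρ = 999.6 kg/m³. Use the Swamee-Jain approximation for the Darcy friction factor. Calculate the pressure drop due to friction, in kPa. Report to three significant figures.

V = 4Q/(πD²) = 4·0.0928/(π·0.183²) = 3.528 m/s
Re = VD/ν = 3.528·0.183/1.32×10^-6 = 4.89×10^5 → turbulent
ε/D = 0.43/183 = 0.00235
Swamee-Jain: f = 0.02490
h_f = f(L/D)V²/(2g) = 0.02490·(1620/0.183)·3.528²/(2·9.81) = 139.9 m
Δp = ρg·h_f = 999.6·9.81·139.9 = 1372 kPa

Δp ≈ 1370 kPa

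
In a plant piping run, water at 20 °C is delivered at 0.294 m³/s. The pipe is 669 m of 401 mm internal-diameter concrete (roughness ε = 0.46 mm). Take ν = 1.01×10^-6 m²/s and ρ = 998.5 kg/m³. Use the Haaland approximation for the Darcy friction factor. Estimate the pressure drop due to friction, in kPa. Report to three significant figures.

V = 4Q/(πD²) = 4·0.294/(π·0.401²) = 2.328 m/s
Re = VD/ν = 2.328·0.401/1.01×10^-6 = 9.24×10^5 → turbulent
ε/D = 0.46/401 = 0.00115
Haaland: f = 0.02061
h_f = f(L/D)V²/(2g) = 0.02061·(669/0.401)·2.328²/(2·9.81) = 9.497 m
Δp = ρg·h_f = 998.5·9.81·9.497 = 93.03 kPa

Δp ≈ 93.0 kPa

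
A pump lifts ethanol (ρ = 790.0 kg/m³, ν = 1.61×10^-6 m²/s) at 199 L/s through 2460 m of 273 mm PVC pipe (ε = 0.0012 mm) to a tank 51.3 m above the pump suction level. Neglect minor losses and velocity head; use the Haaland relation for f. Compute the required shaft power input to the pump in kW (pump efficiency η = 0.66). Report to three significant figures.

P_shaft ≈ 279 kW

V = 4Q/(πD²) = 3.400 m/s; Re = 5.76×10^5; ε/D = 4.40×10^-6; f = 0.01279
h_f = f(L/D)V²/2g = 67.89 m
Total head H = z + h_f = 51.3 + 67.89 = 119.2 m
P_hyd = ρgQH = 790.0·9.81·0.199·119.2 = 183.8 kW
P_shaft = P_hyd/η = 183.8/0.66 = 278.5 kW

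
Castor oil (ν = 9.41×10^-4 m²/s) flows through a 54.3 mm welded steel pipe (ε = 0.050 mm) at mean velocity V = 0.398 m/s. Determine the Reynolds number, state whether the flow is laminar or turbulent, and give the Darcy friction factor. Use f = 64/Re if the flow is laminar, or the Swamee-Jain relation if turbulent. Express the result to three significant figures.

Re ≈ 23.0; laminar; f = 64/Re ≈ 2.79

Re = VD/ν = 0.3980·0.0543/9.41×10^-4 = 23.0
Re < 2300 → laminar → f = 64/Re = 2.787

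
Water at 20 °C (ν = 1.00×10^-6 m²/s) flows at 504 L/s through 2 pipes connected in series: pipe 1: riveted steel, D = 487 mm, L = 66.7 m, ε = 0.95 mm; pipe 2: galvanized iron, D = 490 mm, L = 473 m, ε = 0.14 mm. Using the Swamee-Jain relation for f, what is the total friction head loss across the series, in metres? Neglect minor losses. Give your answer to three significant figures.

Pipe 1: V = 2.706 m/s, Re = 1.32×10^6, ε/D = 0.00195, f = 0.02347, h_1 = f(L/D)V²/2g = 1.200 m
Pipe 2: V = 2.673 m/s, Re = 1.31×10^6, ε/D = 2.86×10^-4, f = 0.01546, h_2 = f(L/D)V²/2g = 5.433 m
Series → Q common, losses add: H = Σh = 6.632 m

H ≈ 6.63 m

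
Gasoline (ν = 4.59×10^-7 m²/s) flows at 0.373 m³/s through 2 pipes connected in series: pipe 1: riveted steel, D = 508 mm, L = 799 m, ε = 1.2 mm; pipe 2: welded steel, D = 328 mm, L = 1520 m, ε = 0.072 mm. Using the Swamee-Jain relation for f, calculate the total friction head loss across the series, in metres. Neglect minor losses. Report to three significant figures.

H ≈ 72.8 m

Pipe 1: V = 1.840 m/s, Re = 2.04×10^6, ε/D = 0.00236, f = 0.02462, h_1 = f(L/D)V²/2g = 6.684 m
Pipe 2: V = 4.414 m/s, Re = 3.15×10^6, ε/D = 2.20×10^-4, f = 0.01437, h_2 = f(L/D)V²/2g = 66.14 m
Series → Q common, losses add: H = Σh = 72.83 m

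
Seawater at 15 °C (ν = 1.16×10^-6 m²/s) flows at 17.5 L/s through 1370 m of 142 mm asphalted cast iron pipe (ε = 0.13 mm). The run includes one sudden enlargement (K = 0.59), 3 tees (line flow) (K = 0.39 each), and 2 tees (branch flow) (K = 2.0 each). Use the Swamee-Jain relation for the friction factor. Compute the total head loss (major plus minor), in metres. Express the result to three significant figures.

V = 4Q/(πD²) = 1.105 m/s; V²/2g = 0.06224 m
Re = 1.35×10^5, ε/D = 9.15×10^-4 → f = 0.02145 (Swamee-Jain)
Major: h_f = f(L/D)·V²/2g = 0.02145·9648·0.06224 = 12.88 m
Minor: ΣK = 5.76; h_m = ΣK·V²/2g = 0.3585 m
Total H_L = 12.88 + 0.3585 = 13.24 m

H_L ≈ 13.2 m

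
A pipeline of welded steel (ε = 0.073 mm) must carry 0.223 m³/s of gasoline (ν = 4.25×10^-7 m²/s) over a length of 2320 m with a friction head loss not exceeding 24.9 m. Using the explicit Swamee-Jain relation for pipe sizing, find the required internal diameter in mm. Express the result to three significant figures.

Swamee-Jain (Type III): D = 0.66·[ε^1.25·(LQ²/(gh_f))^4.75 + ν·Q^9.4·(L/(gh_f))^5.2]^0.04
LQ²/(gh_f) = 0.4723; L/(gh_f) = 9.498
Term 1 = ε^1.25·(…)^4.75 = 1.91×10^-7; Term 2 = ν·Q^9.4·(…)^5.2 = 3.86×10^-8
D = 0.66·(1.91×10^-7 + 3.86×10^-8)^0.04 = 0.3581 m = 358 mm
Check: V = 2.21 m/s, Re = 1.87×10^6, f = 0.01440, h_f = 23.3 m ≈ 24.9 m ✓

D ≈ 358 mm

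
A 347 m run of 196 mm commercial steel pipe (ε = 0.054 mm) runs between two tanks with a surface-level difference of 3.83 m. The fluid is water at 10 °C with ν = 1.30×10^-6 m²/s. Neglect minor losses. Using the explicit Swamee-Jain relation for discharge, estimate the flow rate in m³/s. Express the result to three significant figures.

Q ≈ 0.0474 m³/s

Swamee-Jain (Type II): Q = -0.965·√(gD⁵h_f/L)·ln[ε/(3.7D) + √(3.17ν²L/(gD³h_f))]
√(gD⁵h_f/L) = √(9.81·0.196⁵·3.83/347) = 0.005596
ε/(3.7D) = 7.45×10^-5; √(3.17ν²L/(gD³h_f)) = 8.11×10^-5
Q = -0.965·0.005596·ln(1.555×10^-4) = 0.04736 m³/s
Check: V = 1.57 m/s, Re = 2.37×10^5, f = 0.01730, h_f = 3.85 m ≈ 3.83 m ✓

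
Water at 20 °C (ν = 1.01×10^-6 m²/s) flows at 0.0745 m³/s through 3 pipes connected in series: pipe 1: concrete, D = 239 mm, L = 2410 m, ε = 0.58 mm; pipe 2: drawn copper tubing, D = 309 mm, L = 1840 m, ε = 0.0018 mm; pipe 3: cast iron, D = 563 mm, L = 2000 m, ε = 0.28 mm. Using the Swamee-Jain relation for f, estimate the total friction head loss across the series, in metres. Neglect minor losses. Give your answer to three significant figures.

H ≈ 40.3 m

Pipe 1: V = 1.661 m/s, Re = 3.93×10^5, ε/D = 0.00243, f = 0.02520, h_1 = f(L/D)V²/2g = 35.72 m
Pipe 2: V = 0.9935 m/s, Re = 3.04×10^5, ε/D = 5.83×10^-6, f = 0.01441, h_2 = f(L/D)V²/2g = 4.316 m
Pipe 3: V = 0.2993 m/s, Re = 1.67×10^5, ε/D = 4.97×10^-4, f = 0.01925, h_3 = f(L/D)V²/2g = 0.3121 m
Series → Q common, losses add: H = Σh = 40.35 m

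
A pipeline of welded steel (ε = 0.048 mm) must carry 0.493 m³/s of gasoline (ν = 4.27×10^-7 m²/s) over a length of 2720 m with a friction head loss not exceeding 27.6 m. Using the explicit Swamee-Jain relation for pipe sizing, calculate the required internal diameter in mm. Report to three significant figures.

Swamee-Jain (Type III): D = 0.66·[ε^1.25·(LQ²/(gh_f))^4.75 + ν·Q^9.4·(L/(gh_f))^5.2]^0.04
LQ²/(gh_f) = 2.442; L/(gh_f) = 10.05
Term 1 = ε^1.25·(…)^4.75 = 2.77×10^-4; Term 2 = ν·Q^9.4·(…)^5.2 = 8.99×10^-5
D = 0.66·(2.77×10^-4 + 8.99×10^-5)^0.04 = 0.4810 m = 481 mm
Check: V = 2.71 m/s, Re = 3.06×10^6, f = 0.01261, h_f = 26.8 m ≈ 27.6 m ✓

D ≈ 481 mm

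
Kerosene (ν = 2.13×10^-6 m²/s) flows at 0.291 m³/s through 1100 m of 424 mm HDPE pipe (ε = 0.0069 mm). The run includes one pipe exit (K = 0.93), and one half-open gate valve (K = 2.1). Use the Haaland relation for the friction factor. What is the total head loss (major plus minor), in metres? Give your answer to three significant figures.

V = 4Q/(πD²) = 2.061 m/s; V²/2g = 0.2165 m
Re = 4.10×10^5, ε/D = 1.63×10^-5 → f = 0.01370 (Haaland)
Major: h_f = f(L/D)·V²/2g = 0.01370·2594·0.2165 = 7.696 m
Minor: ΣK = 3.03; h_m = ΣK·V²/2g = 0.6560 m
Total H_L = 7.696 + 0.6560 = 8.352 m

H_L ≈ 8.35 m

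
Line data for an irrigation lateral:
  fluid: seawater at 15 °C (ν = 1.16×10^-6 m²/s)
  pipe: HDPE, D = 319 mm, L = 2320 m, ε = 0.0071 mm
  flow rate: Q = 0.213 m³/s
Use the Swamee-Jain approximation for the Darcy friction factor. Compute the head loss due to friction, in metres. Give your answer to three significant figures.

h_f ≈ 33.4 m

V = 4Q/(πD²) = 4·0.213/(π·0.319²) = 2.665 m/s
Re = VD/ν = 2.665·0.319/1.16×10^-6 = 7.33×10^5 → turbulent
ε/D = 0.0071/319 = 2.23×10^-5
Swamee-Jain: f = 0.01268
h_f = f(L/D)V²/(2g) = 0.01268·(2320/0.319)·2.665²/(2·9.81) = 33.38 m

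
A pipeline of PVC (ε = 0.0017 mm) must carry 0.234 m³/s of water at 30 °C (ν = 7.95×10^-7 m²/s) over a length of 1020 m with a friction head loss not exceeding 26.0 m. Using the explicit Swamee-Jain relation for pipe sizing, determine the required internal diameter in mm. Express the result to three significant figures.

D ≈ 291 mm

Swamee-Jain (Type III): D = 0.66·[ε^1.25·(LQ²/(gh_f))^4.75 + ν·Q^9.4·(L/(gh_f))^5.2]^0.04
LQ²/(gh_f) = 0.2190; L/(gh_f) = 3.999
Term 1 = ε^1.25·(…)^4.75 = 4.52×10^-11; Term 2 = ν·Q^9.4·(…)^5.2 = 1.26×10^-9
D = 0.66·(4.52×10^-11 + 1.26×10^-9)^0.04 = 0.2912 m = 291 mm
Check: V = 3.51 m/s, Re = 1.29×10^6, f = 0.01130, h_f = 24.9 m ≈ 26.0 m ✓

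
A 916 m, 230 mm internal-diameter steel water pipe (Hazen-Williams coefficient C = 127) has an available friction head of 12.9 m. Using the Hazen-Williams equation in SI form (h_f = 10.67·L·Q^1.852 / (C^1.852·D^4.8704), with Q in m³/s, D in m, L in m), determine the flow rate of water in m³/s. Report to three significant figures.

Q ≈ 0.0742 m³/s

Rearranging: Q = [h_f·C^1.852·D^4.8704 / (10.67·L)]^(1/1.852)
Q = [12.9·127^1.852·0.230^4.8704 / (10.67·916)]^0.540 = 0.07421 m³/s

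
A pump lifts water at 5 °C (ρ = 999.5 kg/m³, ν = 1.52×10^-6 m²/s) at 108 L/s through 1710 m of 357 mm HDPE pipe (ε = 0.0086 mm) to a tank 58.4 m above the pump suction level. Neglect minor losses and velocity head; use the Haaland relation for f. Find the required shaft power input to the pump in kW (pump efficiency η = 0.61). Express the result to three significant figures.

V = 4Q/(πD²) = 1.079 m/s; Re = 2.53×10^5; ε/D = 2.41×10^-5; f = 0.01499
h_f = f(L/D)V²/2g = 4.260 m
Total head H = z + h_f = 58.4 + 4.260 = 62.66 m
P_hyd = ρgQH = 999.5·9.81·0.108·62.66 = 66.35 kW
P_shaft = P_hyd/η = 66.35/0.61 = 108.8 kW

P_shaft ≈ 109 kW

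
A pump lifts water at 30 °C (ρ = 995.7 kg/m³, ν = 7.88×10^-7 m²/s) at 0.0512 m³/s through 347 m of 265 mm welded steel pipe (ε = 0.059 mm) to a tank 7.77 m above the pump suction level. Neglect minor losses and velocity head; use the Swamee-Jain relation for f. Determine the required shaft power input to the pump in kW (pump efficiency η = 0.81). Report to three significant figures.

V = 4Q/(πD²) = 0.9283 m/s; Re = 3.12×10^5; ε/D = 2.23×10^-4; f = 0.01642
h_f = f(L/D)V²/2g = 0.9444 m
Total head H = z + h_f = 7.77 + 0.9444 = 8.714 m
P_hyd = ρgQH = 995.7·9.81·0.0512·8.714 = 4.358 kW
P_shaft = P_hyd/η = 4.358/0.81 = 5.380 kW

P_shaft ≈ 5.38 kW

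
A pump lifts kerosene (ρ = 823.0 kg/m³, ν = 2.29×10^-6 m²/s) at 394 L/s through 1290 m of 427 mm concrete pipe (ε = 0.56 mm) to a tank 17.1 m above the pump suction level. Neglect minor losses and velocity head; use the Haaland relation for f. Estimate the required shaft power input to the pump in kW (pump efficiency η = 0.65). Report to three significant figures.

V = 4Q/(πD²) = 2.751 m/s; Re = 5.13×10^5; ε/D = 0.00131; f = 0.02146
h_f = f(L/D)V²/2g = 25.02 m
Total head H = z + h_f = 17.1 + 25.02 = 42.12 m
P_hyd = ρgQH = 823.0·9.81·0.394·42.12 = 134.0 kW
P_shaft = P_hyd/η = 134.0/0.65 = 206.1 kW

P_shaft ≈ 206 kW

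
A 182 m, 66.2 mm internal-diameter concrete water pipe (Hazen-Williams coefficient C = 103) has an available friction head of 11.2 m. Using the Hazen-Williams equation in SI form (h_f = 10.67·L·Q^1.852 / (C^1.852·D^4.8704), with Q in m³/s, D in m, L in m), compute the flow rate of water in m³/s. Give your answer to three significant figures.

Rearranging: Q = [h_f·C^1.852·D^4.8704 / (10.67·L)]^(1/1.852)
Q = [11.2·103^1.852·0.0662^4.8704 / (10.67·182)]^0.540 = 0.005046 m³/s

Q ≈ 0.00505 m³/s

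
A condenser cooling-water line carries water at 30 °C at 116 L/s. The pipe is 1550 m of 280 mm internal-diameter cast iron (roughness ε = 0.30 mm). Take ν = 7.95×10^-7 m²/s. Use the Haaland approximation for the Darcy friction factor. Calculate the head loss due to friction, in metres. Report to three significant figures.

V = 4Q/(πD²) = 4·0.116/(π·0.280²) = 1.884 m/s
Re = VD/ν = 1.884·0.280/7.95×10^-7 = 6.64×10^5 → turbulent
ε/D = 0.30/280 = 0.00107
Haaland: f = 0.02039
h_f = f(L/D)V²/(2g) = 0.02039·(1550/0.280)·1.884²/(2·9.81) = 20.42 m

h_f ≈ 20.4 m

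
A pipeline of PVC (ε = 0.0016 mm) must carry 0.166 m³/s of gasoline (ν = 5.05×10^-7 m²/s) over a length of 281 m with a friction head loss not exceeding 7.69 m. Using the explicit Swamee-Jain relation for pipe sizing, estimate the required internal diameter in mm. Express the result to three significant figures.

Swamee-Jain (Type III): D = 0.66·[ε^1.25·(LQ²/(gh_f))^4.75 + ν·Q^9.4·(L/(gh_f))^5.2]^0.04
LQ²/(gh_f) = 0.1026; L/(gh_f) = 3.725
Term 1 = ε^1.25·(…)^4.75 = 1.15×10^-12; Term 2 = ν·Q^9.4·(…)^5.2 = 2.20×10^-11
D = 0.66·(1.15×10^-12 + 2.20×10^-11)^0.04 = 0.2478 m = 248 mm
Check: V = 3.44 m/s, Re = 1.69×10^6, f = 0.01087, h_f = 7.44 m ≈ 7.69 m ✓

D ≈ 248 mm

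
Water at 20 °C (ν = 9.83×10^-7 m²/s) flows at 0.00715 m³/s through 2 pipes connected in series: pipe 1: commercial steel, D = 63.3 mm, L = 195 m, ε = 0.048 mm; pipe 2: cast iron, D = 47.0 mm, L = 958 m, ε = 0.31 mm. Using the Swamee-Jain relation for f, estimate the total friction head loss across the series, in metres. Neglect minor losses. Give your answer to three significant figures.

Pipe 1: V = 2.272 m/s, Re = 1.46×10^5, ε/D = 7.58×10^-4, f = 0.02069, h_1 = f(L/D)V²/2g = 16.77 m
Pipe 2: V = 4.121 m/s, Re = 1.97×10^5, ε/D = 0.00660, f = 0.03365, h_2 = f(L/D)V²/2g = 593.8 m
Series → Q common, losses add: H = Σh = 610.6 m

H ≈ 611 m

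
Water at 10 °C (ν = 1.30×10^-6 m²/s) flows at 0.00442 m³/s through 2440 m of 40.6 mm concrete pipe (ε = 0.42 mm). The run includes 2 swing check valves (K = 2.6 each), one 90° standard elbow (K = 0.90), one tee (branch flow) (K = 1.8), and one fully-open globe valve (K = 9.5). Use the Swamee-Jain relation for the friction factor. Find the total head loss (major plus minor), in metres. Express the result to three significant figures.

H_L ≈ 1410 m

V = 4Q/(πD²) = 3.414 m/s; V²/2g = 0.5941 m
Re = 1.07×10^5, ε/D = 0.0103 → f = 0.03913 (Swamee-Jain)
Major: h_f = f(L/D)·V²/2g = 0.03913·60099·0.5941 = 1397 m
Minor: ΣK = 17.4; h_m = ΣK·V²/2g = 10.34 m
Total H_L = 1397 + 10.34 = 1407 m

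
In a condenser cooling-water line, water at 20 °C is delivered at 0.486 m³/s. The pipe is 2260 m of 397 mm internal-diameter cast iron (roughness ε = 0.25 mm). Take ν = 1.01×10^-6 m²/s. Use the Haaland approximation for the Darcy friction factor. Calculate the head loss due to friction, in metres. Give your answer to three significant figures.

h_f ≈ 80.0 m

V = 4Q/(πD²) = 4·0.486/(π·0.397²) = 3.926 m/s
Re = VD/ν = 3.926·0.397/1.01×10^-6 = 1.54×10^6 → turbulent
ε/D = 0.25/397 = 6.30×10^-4
Haaland: f = 0.01788
h_f = f(L/D)V²/(2g) = 0.01788·(2260/0.397)·3.926²/(2·9.81) = 79.96 m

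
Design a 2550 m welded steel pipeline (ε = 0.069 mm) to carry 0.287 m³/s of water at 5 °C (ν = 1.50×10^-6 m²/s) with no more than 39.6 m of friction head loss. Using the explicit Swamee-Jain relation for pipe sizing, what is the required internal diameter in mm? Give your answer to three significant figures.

Swamee-Jain (Type III): D = 0.66·[ε^1.25·(LQ²/(gh_f))^4.75 + ν·Q^9.4·(L/(gh_f))^5.2]^0.04
LQ²/(gh_f) = 0.5407; L/(gh_f) = 6.564
Term 1 = ε^1.25·(…)^4.75 = 3.39×10^-7; Term 2 = ν·Q^9.4·(…)^5.2 = 2.14×10^-7
D = 0.66·(3.39×10^-7 + 2.14×10^-7)^0.04 = 0.3709 m = 371 mm
Check: V = 2.66 m/s, Re = 6.57×10^5, f = 0.01504, h_f = 37.2 m ≈ 39.6 m ✓

D ≈ 371 mm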